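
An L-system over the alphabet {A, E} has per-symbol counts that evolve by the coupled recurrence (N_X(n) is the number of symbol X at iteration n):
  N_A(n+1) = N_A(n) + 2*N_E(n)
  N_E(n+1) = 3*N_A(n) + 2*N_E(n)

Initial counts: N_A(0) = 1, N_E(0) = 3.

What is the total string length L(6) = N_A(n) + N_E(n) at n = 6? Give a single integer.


Step 0: N_A=1, N_E=3, L=4
Step 1: N_A=7, N_E=9, L=16
Step 2: N_A=25, N_E=39, L=64
Step 3: N_A=103, N_E=153, L=256
Step 4: N_A=409, N_E=615, L=1024
Step 5: N_A=1639, N_E=2457, L=4096
Step 6: N_A=6553, N_E=9831, L=16384

Answer: 16384


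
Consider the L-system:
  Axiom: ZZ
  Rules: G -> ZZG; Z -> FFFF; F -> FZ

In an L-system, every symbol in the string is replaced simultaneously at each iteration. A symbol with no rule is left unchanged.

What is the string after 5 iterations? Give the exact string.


Step 0: ZZ
Step 1: FFFFFFFF
Step 2: FZFZFZFZFZFZFZFZ
Step 3: FZFFFFFZFFFFFZFFFFFZFFFFFZFFFFFZFFFFFZFFFFFZFFFF
Step 4: FZFFFFFZFZFZFZFZFFFFFZFZFZFZFZFFFFFZFZFZFZFZFFFFFZFZFZFZFZFFFFFZFZFZFZFZFFFFFZFZFZFZFZFFFFFZFZFZFZFZFFFFFZFZFZFZ
Step 5: FZFFFFFZFZFZFZFZFFFFFZFFFFFZFFFFFZFFFFFZFFFFFZFZFZFZFZFFFFFZFFFFFZFFFFFZFFFFFZFFFFFZFZFZFZFZFFFFFZFFFFFZFFFFFZFFFFFZFFFFFZFZFZFZFZFFFFFZFFFFFZFFFFFZFFFFFZFFFFFZFZFZFZFZFFFFFZFFFFFZFFFFFZFFFFFZFFFFFZFZFZFZFZFFFFFZFFFFFZFFFFFZFFFFFZFFFFFZFZFZFZFZFFFFFZFFFFFZFFFFFZFFFFFZFFFFFZFZFZFZFZFFFFFZFFFFFZFFFFFZFFFF

Answer: FZFFFFFZFZFZFZFZFFFFFZFFFFFZFFFFFZFFFFFZFFFFFZFZFZFZFZFFFFFZFFFFFZFFFFFZFFFFFZFFFFFZFZFZFZFZFFFFFZFFFFFZFFFFFZFFFFFZFFFFFZFZFZFZFZFFFFFZFFFFFZFFFFFZFFFFFZFFFFFZFZFZFZFZFFFFFZFFFFFZFFFFFZFFFFFZFFFFFZFZFZFZFZFFFFFZFFFFFZFFFFFZFFFFFZFFFFFZFZFZFZFZFFFFFZFFFFFZFFFFFZFFFFFZFFFFFZFZFZFZFZFFFFFZFFFFFZFFFFFZFFFF


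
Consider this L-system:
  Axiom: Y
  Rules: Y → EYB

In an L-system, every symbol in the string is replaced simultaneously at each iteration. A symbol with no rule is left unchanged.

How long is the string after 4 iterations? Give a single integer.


Step 0: length = 1
Step 1: length = 3
Step 2: length = 5
Step 3: length = 7
Step 4: length = 9

Answer: 9


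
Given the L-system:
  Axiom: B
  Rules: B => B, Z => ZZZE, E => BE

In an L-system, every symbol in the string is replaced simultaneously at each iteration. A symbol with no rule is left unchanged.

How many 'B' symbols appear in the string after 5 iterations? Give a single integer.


Step 0: B  (1 'B')
Step 1: B  (1 'B')
Step 2: B  (1 'B')
Step 3: B  (1 'B')
Step 4: B  (1 'B')
Step 5: B  (1 'B')

Answer: 1


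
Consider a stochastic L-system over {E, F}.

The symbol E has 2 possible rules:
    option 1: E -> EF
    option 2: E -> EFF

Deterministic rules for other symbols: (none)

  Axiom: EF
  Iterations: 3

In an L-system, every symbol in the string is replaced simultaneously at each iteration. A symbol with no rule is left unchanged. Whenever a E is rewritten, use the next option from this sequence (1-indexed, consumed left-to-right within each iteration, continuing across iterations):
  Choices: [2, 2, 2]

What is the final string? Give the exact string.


Answer: EFFFFFFF

Derivation:
Step 0: EF
Step 1: EFFF  (used choices [2])
Step 2: EFFFFF  (used choices [2])
Step 3: EFFFFFFF  (used choices [2])


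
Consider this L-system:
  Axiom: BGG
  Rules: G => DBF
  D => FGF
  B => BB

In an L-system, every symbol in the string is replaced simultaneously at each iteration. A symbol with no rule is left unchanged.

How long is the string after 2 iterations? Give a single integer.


Answer: 16

Derivation:
Step 0: length = 3
Step 1: length = 8
Step 2: length = 16


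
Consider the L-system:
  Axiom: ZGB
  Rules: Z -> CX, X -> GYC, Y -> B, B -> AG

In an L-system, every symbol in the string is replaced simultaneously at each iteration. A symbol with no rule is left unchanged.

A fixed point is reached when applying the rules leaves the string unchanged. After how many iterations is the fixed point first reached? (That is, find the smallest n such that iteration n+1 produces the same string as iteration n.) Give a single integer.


Answer: 4

Derivation:
Step 0: ZGB
Step 1: CXGAG
Step 2: CGYCGAG
Step 3: CGBCGAG
Step 4: CGAGCGAG
Step 5: CGAGCGAG  (unchanged — fixed point at step 4)


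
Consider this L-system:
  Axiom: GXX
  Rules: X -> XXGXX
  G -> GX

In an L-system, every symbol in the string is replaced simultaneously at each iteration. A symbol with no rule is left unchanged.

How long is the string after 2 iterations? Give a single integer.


Step 0: length = 3
Step 1: length = 12
Step 2: length = 51

Answer: 51


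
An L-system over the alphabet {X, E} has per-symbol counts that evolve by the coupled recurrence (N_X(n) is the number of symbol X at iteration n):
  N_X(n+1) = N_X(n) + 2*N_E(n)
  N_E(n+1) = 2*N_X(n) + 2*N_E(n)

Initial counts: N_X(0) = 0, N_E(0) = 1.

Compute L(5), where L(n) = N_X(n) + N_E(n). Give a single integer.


Answer: 634

Derivation:
Step 0: N_X=0, N_E=1, L=1
Step 1: N_X=2, N_E=2, L=4
Step 2: N_X=6, N_E=8, L=14
Step 3: N_X=22, N_E=28, L=50
Step 4: N_X=78, N_E=100, L=178
Step 5: N_X=278, N_E=356, L=634


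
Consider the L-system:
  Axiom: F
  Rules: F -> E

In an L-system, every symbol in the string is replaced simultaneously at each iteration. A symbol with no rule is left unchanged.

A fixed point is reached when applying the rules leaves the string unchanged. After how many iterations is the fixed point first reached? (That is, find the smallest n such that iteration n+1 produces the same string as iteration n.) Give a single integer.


Answer: 1

Derivation:
Step 0: F
Step 1: E
Step 2: E  (unchanged — fixed point at step 1)


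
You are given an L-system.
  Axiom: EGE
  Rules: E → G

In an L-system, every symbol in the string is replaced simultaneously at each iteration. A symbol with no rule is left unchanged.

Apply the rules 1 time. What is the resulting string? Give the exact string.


Step 0: EGE
Step 1: GGG

Answer: GGG


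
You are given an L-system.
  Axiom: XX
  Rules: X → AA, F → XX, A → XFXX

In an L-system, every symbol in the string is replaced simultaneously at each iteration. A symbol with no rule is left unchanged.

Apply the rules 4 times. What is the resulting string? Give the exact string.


Step 0: XX
Step 1: AAAA
Step 2: XFXXXFXXXFXXXFXX
Step 3: AAXXAAAAAAXXAAAAAAXXAAAAAAXXAAAA
Step 4: XFXXXFXXAAAAXFXXXFXXXFXXXFXXXFXXXFXXAAAAXFXXXFXXXFXXXFXXXFXXXFXXAAAAXFXXXFXXXFXXXFXXXFXXXFXXAAAAXFXXXFXXXFXXXFXX

Answer: XFXXXFXXAAAAXFXXXFXXXFXXXFXXXFXXXFXXAAAAXFXXXFXXXFXXXFXXXFXXXFXXAAAAXFXXXFXXXFXXXFXXXFXXXFXXAAAAXFXXXFXXXFXXXFXX


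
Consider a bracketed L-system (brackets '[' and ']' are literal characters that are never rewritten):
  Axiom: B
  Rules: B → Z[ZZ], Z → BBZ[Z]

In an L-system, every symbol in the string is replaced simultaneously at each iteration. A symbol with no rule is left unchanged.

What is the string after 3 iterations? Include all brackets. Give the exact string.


Answer: Z[ZZ]Z[ZZ]BBZ[Z][BBZ[Z]][Z[ZZ]Z[ZZ]BBZ[Z][BBZ[Z]]Z[ZZ]Z[ZZ]BBZ[Z][BBZ[Z]]]

Derivation:
Step 0: B
Step 1: Z[ZZ]
Step 2: BBZ[Z][BBZ[Z]BBZ[Z]]
Step 3: Z[ZZ]Z[ZZ]BBZ[Z][BBZ[Z]][Z[ZZ]Z[ZZ]BBZ[Z][BBZ[Z]]Z[ZZ]Z[ZZ]BBZ[Z][BBZ[Z]]]


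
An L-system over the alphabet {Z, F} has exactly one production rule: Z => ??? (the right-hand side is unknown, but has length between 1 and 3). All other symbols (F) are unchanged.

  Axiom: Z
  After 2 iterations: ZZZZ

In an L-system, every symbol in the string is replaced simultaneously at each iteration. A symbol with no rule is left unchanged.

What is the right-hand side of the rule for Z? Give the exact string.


Trying Z => ZZ:
  Step 0: Z
  Step 1: ZZ
  Step 2: ZZZZ
Matches the given result.

Answer: ZZ


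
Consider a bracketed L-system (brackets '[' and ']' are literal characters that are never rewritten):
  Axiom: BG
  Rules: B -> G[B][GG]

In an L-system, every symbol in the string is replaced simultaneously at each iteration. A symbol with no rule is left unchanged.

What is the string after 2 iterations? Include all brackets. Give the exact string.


Answer: G[G[B][GG]][GG]G

Derivation:
Step 0: BG
Step 1: G[B][GG]G
Step 2: G[G[B][GG]][GG]G


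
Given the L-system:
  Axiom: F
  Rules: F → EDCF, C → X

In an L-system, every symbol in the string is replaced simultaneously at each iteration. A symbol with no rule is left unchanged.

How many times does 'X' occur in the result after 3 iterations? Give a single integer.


Answer: 2

Derivation:
Step 0: F  (0 'X')
Step 1: EDCF  (0 'X')
Step 2: EDXEDCF  (1 'X')
Step 3: EDXEDXEDCF  (2 'X')


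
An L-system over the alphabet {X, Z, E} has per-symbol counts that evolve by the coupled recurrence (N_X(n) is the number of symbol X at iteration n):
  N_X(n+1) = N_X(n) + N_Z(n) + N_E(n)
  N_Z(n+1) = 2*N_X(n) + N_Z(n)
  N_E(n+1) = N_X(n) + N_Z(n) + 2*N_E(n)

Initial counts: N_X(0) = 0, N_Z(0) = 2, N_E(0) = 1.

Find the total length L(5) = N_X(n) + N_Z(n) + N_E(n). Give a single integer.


Answer: 1080

Derivation:
Step 0: N_X=0, N_Z=2, N_E=1, L=3
Step 1: N_X=3, N_Z=2, N_E=4, L=9
Step 2: N_X=9, N_Z=8, N_E=13, L=30
Step 3: N_X=30, N_Z=26, N_E=43, L=99
Step 4: N_X=99, N_Z=86, N_E=142, L=327
Step 5: N_X=327, N_Z=284, N_E=469, L=1080


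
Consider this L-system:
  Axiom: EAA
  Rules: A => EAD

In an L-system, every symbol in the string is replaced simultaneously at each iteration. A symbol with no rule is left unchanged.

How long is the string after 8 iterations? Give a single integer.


Answer: 35

Derivation:
Step 0: length = 3
Step 1: length = 7
Step 2: length = 11
Step 3: length = 15
Step 4: length = 19
Step 5: length = 23
Step 6: length = 27
Step 7: length = 31
Step 8: length = 35


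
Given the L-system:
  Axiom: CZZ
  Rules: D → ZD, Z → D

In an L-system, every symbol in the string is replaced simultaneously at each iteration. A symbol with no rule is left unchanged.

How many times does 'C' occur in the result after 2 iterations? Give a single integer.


Answer: 1

Derivation:
Step 0: CZZ  (1 'C')
Step 1: CDD  (1 'C')
Step 2: CZDZD  (1 'C')


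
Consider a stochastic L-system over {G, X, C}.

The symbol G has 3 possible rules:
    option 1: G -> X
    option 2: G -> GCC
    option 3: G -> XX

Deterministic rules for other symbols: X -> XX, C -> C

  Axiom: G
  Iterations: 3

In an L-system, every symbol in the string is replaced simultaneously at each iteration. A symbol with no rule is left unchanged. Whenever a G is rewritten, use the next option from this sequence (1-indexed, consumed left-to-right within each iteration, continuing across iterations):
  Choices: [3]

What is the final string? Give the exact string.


Step 0: G
Step 1: XX  (used choices [3])
Step 2: XXXX  (used choices [])
Step 3: XXXXXXXX  (used choices [])

Answer: XXXXXXXX


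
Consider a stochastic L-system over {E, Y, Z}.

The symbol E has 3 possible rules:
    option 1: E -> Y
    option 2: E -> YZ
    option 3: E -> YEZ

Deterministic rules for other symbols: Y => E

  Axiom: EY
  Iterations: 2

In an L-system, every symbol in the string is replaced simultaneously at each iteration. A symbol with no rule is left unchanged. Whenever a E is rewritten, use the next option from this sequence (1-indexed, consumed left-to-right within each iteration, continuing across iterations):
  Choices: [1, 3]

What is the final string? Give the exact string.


Answer: EYEZ

Derivation:
Step 0: EY
Step 1: YE  (used choices [1])
Step 2: EYEZ  (used choices [3])


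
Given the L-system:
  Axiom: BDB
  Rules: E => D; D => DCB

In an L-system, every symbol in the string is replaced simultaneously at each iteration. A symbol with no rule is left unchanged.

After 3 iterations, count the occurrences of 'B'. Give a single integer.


Answer: 5

Derivation:
Step 0: BDB  (2 'B')
Step 1: BDCBB  (3 'B')
Step 2: BDCBCBB  (4 'B')
Step 3: BDCBCBCBB  (5 'B')


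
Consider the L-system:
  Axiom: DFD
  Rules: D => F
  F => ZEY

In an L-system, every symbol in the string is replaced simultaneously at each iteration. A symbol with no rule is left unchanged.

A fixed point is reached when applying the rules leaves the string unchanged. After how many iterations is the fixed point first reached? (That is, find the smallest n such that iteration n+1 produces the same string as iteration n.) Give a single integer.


Answer: 2

Derivation:
Step 0: DFD
Step 1: FZEYF
Step 2: ZEYZEYZEY
Step 3: ZEYZEYZEY  (unchanged — fixed point at step 2)


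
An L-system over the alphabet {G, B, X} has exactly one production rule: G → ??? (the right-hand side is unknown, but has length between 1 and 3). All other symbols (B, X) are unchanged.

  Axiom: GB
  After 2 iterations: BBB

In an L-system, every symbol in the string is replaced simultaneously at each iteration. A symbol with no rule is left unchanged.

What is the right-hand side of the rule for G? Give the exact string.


Answer: BB

Derivation:
Trying G → BB:
  Step 0: GB
  Step 1: BBB
  Step 2: BBB
Matches the given result.


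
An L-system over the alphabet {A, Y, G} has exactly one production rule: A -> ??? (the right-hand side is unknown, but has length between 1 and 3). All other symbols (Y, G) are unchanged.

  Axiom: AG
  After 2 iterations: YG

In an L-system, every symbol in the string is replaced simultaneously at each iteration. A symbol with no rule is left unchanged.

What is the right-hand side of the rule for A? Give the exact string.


Trying A -> Y:
  Step 0: AG
  Step 1: YG
  Step 2: YG
Matches the given result.

Answer: Y


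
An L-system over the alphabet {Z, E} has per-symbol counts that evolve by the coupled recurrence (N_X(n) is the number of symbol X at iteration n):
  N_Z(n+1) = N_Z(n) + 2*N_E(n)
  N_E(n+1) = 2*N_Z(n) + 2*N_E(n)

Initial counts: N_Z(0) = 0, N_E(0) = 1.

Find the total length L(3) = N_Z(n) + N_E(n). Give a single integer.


Step 0: N_Z=0, N_E=1, L=1
Step 1: N_Z=2, N_E=2, L=4
Step 2: N_Z=6, N_E=8, L=14
Step 3: N_Z=22, N_E=28, L=50

Answer: 50


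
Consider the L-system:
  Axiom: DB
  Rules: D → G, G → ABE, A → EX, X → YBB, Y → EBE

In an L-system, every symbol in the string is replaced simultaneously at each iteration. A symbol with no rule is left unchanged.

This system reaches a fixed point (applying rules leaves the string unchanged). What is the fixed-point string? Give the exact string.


Step 0: DB
Step 1: GB
Step 2: ABEB
Step 3: EXBEB
Step 4: EYBBBEB
Step 5: EEBEBBBEB
Step 6: EEBEBBBEB  (unchanged — fixed point at step 5)

Answer: EEBEBBBEB


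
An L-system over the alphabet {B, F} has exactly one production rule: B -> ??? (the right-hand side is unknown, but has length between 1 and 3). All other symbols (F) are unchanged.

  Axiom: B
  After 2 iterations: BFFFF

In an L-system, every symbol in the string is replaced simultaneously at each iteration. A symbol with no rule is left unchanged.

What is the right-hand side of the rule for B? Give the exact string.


Answer: BFF

Derivation:
Trying B -> BFF:
  Step 0: B
  Step 1: BFF
  Step 2: BFFFF
Matches the given result.


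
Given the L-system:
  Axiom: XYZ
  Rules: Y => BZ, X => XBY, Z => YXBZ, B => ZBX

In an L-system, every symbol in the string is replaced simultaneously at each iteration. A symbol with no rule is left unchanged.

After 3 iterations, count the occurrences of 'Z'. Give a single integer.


Step 0: XYZ  (1 'Z')
Step 1: XBYBZYXBZ  (2 'Z')
Step 2: XBYZBXBZZBXYXBZBZXBYZBXYXBZ  (7 'Z')
Step 3: XBYZBXBZYXBZZBXXBYZBXYXBZYXBZZBXXBYBZXBYZBXYXBZZBXYXBZXBYZBXBZYXBZZBXXBYBZXBYZBXYXBZ  (20 'Z')

Answer: 20


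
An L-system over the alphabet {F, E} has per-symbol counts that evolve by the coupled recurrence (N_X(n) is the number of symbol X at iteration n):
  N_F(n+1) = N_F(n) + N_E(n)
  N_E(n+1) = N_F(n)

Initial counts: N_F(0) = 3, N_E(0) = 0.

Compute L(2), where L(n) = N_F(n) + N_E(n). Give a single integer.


Answer: 9

Derivation:
Step 0: N_F=3, N_E=0, L=3
Step 1: N_F=3, N_E=3, L=6
Step 2: N_F=6, N_E=3, L=9


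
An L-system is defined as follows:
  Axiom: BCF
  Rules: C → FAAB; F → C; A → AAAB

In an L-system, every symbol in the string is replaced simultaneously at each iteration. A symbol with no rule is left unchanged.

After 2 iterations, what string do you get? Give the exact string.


Answer: BCAAABAAABBFAAB

Derivation:
Step 0: BCF
Step 1: BFAABC
Step 2: BCAAABAAABBFAAB


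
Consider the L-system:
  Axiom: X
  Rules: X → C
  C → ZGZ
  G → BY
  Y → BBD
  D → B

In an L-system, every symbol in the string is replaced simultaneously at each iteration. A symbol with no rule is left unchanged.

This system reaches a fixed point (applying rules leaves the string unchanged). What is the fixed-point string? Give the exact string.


Answer: ZBBBBZ

Derivation:
Step 0: X
Step 1: C
Step 2: ZGZ
Step 3: ZBYZ
Step 4: ZBBBDZ
Step 5: ZBBBBZ
Step 6: ZBBBBZ  (unchanged — fixed point at step 5)


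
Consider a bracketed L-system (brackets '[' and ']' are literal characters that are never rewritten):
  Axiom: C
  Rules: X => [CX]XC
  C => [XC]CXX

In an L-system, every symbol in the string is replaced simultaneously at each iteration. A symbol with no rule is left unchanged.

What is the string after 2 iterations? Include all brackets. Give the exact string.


Answer: [[CX]XC[XC]CXX][XC]CXX[CX]XC[CX]XC

Derivation:
Step 0: C
Step 1: [XC]CXX
Step 2: [[CX]XC[XC]CXX][XC]CXX[CX]XC[CX]XC


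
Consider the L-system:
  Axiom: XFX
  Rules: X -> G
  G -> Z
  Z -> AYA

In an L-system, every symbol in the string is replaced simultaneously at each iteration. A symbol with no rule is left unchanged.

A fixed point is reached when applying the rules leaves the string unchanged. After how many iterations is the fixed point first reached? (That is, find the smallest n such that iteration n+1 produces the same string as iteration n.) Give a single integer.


Step 0: XFX
Step 1: GFG
Step 2: ZFZ
Step 3: AYAFAYA
Step 4: AYAFAYA  (unchanged — fixed point at step 3)

Answer: 3


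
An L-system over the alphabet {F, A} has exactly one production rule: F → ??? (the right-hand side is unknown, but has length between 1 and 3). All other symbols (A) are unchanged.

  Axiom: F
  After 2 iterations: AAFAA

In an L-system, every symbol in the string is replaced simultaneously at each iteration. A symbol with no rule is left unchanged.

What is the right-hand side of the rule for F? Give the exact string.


Trying F → AFA:
  Step 0: F
  Step 1: AFA
  Step 2: AAFAA
Matches the given result.

Answer: AFA


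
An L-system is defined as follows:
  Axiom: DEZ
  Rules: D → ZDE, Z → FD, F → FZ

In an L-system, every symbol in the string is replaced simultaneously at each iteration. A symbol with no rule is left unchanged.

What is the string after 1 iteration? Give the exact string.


Answer: ZDEEFD

Derivation:
Step 0: DEZ
Step 1: ZDEEFD


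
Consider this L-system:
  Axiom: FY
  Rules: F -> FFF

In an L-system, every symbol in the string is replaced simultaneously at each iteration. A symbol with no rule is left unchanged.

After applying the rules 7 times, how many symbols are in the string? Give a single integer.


Answer: 2188

Derivation:
Step 0: length = 2
Step 1: length = 4
Step 2: length = 10
Step 3: length = 28
Step 4: length = 82
Step 5: length = 244
Step 6: length = 730
Step 7: length = 2188


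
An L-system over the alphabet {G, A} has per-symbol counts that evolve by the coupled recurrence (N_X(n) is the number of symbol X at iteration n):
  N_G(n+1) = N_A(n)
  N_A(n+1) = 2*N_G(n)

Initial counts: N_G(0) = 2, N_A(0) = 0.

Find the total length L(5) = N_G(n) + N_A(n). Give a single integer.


Answer: 16

Derivation:
Step 0: N_G=2, N_A=0, L=2
Step 1: N_G=0, N_A=4, L=4
Step 2: N_G=4, N_A=0, L=4
Step 3: N_G=0, N_A=8, L=8
Step 4: N_G=8, N_A=0, L=8
Step 5: N_G=0, N_A=16, L=16


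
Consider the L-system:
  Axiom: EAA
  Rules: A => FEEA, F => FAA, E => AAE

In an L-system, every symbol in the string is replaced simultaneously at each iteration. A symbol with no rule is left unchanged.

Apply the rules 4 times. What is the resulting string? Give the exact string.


Answer: FAAFEEAFEEAFEEAFEEAAAEFEEAFEEAAAEFAAAAEAAEFEEAFAAFEEAFEEAFEEAFEEAAAEFEEAFEEAAAEFAAAAEAAEFEEAFAAAAEAAEFEEAFAAAAEAAEFEEAFEEAFEEAAAEFAAFEEAFEEAFAAAAEAAEFEEAFAAAAEAAEFEEAFAAAAEAAEFEEAFAAAAEAAEFEEAFEEAFEEAAAEFAAAAEAAEFEEAFAAAAEAAEFEEAFEEAFEEAAAEFAAFEEAFEEAFEEAFEEAAAEFEEAFEEAAAEFAAAAEAAEFEEAFAAFEEAFEEAFAAAAEAAEFEEAFAAAAEAAEFEEAFAAAAEAAEFEEAFAAAAEAAEFEEAFEEAFEEAAAEFAAAAEAAEFEEAFAAAAEAAEFEEAFEEAFEEAAAEFAAFEEAFEEAFEEAFEEAAAEFEEAFEEAAAEFAAAAEAAEFEEA

Derivation:
Step 0: EAA
Step 1: AAEFEEAFEEA
Step 2: FEEAFEEAAAEFAAAAEAAEFEEAFAAAAEAAEFEEA
Step 3: FAAAAEAAEFEEAFAAAAEAAEFEEAFEEAFEEAAAEFAAFEEAFEEAFEEAFEEAAAEFEEAFEEAAAEFAAAAEAAEFEEAFAAFEEAFEEAFEEAFEEAAAEFEEAFEEAAAEFAAAAEAAEFEEA
Step 4: FAAFEEAFEEAFEEAFEEAAAEFEEAFEEAAAEFAAAAEAAEFEEAFAAFEEAFEEAFEEAFEEAAAEFEEAFEEAAAEFAAAAEAAEFEEAFAAAAEAAEFEEAFAAAAEAAEFEEAFEEAFEEAAAEFAAFEEAFEEAFAAAAEAAEFEEAFAAAAEAAEFEEAFAAAAEAAEFEEAFAAAAEAAEFEEAFEEAFEEAAAEFAAAAEAAEFEEAFAAAAEAAEFEEAFEEAFEEAAAEFAAFEEAFEEAFEEAFEEAAAEFEEAFEEAAAEFAAAAEAAEFEEAFAAFEEAFEEAFAAAAEAAEFEEAFAAAAEAAEFEEAFAAAAEAAEFEEAFAAAAEAAEFEEAFEEAFEEAAAEFAAAAEAAEFEEAFAAAAEAAEFEEAFEEAFEEAAAEFAAFEEAFEEAFEEAFEEAAAEFEEAFEEAAAEFAAAAEAAEFEEA


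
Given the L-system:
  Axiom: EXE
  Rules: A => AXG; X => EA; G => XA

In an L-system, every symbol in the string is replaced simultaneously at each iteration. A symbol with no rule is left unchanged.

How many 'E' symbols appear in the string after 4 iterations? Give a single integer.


Step 0: EXE  (2 'E')
Step 1: EEAE  (3 'E')
Step 2: EEAXGE  (3 'E')
Step 3: EEAXGEAXAE  (4 'E')
Step 4: EEAXGEAXAEAXGEAAXGE  (6 'E')

Answer: 6


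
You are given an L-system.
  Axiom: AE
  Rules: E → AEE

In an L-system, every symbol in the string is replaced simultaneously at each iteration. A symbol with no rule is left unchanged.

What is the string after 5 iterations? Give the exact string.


Step 0: AE
Step 1: AAEE
Step 2: AAAEEAEE
Step 3: AAAAEEAEEAAEEAEE
Step 4: AAAAAEEAEEAAEEAEEAAAEEAEEAAEEAEE
Step 5: AAAAAAEEAEEAAEEAEEAAAEEAEEAAEEAEEAAAAEEAEEAAEEAEEAAAEEAEEAAEEAEE

Answer: AAAAAAEEAEEAAEEAEEAAAEEAEEAAEEAEEAAAAEEAEEAAEEAEEAAAEEAEEAAEEAEE


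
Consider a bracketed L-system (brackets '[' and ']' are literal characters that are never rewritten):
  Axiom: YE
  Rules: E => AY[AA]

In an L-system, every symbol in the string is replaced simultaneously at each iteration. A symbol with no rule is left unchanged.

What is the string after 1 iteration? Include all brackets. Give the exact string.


Answer: YAY[AA]

Derivation:
Step 0: YE
Step 1: YAY[AA]


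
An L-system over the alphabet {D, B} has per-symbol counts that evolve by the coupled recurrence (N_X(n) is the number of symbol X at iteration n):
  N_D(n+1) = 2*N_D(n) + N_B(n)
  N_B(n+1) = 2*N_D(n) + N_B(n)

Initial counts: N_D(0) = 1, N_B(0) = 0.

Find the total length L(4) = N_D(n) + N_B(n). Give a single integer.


Step 0: N_D=1, N_B=0, L=1
Step 1: N_D=2, N_B=2, L=4
Step 2: N_D=6, N_B=6, L=12
Step 3: N_D=18, N_B=18, L=36
Step 4: N_D=54, N_B=54, L=108

Answer: 108


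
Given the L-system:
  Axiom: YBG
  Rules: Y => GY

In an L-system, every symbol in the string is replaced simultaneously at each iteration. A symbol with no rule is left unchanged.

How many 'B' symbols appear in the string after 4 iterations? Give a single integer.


Step 0: YBG  (1 'B')
Step 1: GYBG  (1 'B')
Step 2: GGYBG  (1 'B')
Step 3: GGGYBG  (1 'B')
Step 4: GGGGYBG  (1 'B')

Answer: 1


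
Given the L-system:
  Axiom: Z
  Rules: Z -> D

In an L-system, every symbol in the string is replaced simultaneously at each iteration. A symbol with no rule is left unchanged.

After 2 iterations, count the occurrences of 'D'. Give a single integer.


Answer: 1

Derivation:
Step 0: Z  (0 'D')
Step 1: D  (1 'D')
Step 2: D  (1 'D')


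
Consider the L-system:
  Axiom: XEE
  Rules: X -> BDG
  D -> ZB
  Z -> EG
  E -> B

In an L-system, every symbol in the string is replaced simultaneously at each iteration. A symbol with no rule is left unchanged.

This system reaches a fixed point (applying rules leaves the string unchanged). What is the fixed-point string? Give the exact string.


Answer: BBGBGBB

Derivation:
Step 0: XEE
Step 1: BDGBB
Step 2: BZBGBB
Step 3: BEGBGBB
Step 4: BBGBGBB
Step 5: BBGBGBB  (unchanged — fixed point at step 4)


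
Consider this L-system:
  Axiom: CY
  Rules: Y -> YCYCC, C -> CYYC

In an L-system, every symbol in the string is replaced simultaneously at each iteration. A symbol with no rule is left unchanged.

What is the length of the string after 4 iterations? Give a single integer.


Answer: 792

Derivation:
Step 0: length = 2
Step 1: length = 9
Step 2: length = 40
Step 3: length = 178
Step 4: length = 792


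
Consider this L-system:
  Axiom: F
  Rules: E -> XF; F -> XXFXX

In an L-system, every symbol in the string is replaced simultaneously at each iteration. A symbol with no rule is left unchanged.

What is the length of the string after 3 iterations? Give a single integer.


Answer: 13

Derivation:
Step 0: length = 1
Step 1: length = 5
Step 2: length = 9
Step 3: length = 13


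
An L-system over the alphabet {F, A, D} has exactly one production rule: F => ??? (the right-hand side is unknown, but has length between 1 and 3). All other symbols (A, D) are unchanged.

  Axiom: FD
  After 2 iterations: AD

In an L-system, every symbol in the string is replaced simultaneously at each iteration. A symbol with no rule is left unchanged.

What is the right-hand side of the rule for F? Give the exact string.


Trying F => A:
  Step 0: FD
  Step 1: AD
  Step 2: AD
Matches the given result.

Answer: A


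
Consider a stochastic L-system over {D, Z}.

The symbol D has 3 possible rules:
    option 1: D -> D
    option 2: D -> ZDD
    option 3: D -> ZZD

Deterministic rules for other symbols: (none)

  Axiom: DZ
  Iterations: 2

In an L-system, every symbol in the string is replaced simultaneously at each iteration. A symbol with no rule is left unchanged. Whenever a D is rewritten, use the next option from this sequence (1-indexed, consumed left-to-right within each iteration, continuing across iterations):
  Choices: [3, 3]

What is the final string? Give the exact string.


Step 0: DZ
Step 1: ZZDZ  (used choices [3])
Step 2: ZZZZDZ  (used choices [3])

Answer: ZZZZDZ


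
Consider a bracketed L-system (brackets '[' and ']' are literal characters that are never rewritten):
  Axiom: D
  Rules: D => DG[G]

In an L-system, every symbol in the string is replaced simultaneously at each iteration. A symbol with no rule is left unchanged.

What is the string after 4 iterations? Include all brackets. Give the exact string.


Answer: DG[G]G[G]G[G]G[G]

Derivation:
Step 0: D
Step 1: DG[G]
Step 2: DG[G]G[G]
Step 3: DG[G]G[G]G[G]
Step 4: DG[G]G[G]G[G]G[G]


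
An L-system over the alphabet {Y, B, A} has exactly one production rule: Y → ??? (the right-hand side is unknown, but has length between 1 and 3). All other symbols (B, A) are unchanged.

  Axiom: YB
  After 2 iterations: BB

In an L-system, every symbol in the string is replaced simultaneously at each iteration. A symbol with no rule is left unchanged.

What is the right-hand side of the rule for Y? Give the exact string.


Trying Y → B:
  Step 0: YB
  Step 1: BB
  Step 2: BB
Matches the given result.

Answer: B


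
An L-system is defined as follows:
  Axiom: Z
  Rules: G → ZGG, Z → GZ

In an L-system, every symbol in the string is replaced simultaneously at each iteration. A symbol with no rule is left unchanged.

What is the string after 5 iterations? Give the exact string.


Step 0: Z
Step 1: GZ
Step 2: ZGGGZ
Step 3: GZZGGZGGZGGGZ
Step 4: ZGGGZGZZGGZGGGZZGGZGGGZZGGZGGZGGGZ
Step 5: GZZGGZGGZGGGZZGGGZGZZGGZGGGZZGGZGGZGGGZGZZGGZGGGZZGGZGGZGGGZGZZGGZGGGZZGGZGGGZZGGZGGZGGGZ

Answer: GZZGGZGGZGGGZZGGGZGZZGGZGGGZZGGZGGZGGGZGZZGGZGGGZZGGZGGZGGGZGZZGGZGGGZZGGZGGGZZGGZGGZGGGZ


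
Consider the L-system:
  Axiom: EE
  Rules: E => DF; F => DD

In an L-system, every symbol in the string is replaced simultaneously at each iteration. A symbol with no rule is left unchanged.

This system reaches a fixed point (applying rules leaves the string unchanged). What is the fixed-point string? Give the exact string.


Answer: DDDDDD

Derivation:
Step 0: EE
Step 1: DFDF
Step 2: DDDDDD
Step 3: DDDDDD  (unchanged — fixed point at step 2)


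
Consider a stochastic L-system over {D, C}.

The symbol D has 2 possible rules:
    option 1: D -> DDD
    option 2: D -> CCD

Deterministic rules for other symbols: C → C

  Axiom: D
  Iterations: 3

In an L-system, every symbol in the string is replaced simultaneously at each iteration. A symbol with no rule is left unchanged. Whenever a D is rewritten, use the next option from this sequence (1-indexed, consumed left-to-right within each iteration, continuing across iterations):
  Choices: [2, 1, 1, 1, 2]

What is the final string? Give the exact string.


Answer: CCDDDDDDCCD

Derivation:
Step 0: D
Step 1: CCD  (used choices [2])
Step 2: CCDDD  (used choices [1])
Step 3: CCDDDDDDCCD  (used choices [1, 1, 2])


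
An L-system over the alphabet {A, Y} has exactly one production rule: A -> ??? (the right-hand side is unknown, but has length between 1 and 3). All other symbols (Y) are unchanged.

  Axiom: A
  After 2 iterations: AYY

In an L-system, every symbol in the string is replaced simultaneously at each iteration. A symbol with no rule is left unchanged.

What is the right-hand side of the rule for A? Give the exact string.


Answer: AY

Derivation:
Trying A -> AY:
  Step 0: A
  Step 1: AY
  Step 2: AYY
Matches the given result.


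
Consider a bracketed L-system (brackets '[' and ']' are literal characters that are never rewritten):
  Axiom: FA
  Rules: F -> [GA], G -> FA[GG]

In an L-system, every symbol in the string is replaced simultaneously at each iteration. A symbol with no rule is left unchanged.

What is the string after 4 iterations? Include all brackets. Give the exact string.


Answer: [[FA[GG]A]A[[GA]A[FA[GG]FA[GG]][GA]A[FA[GG]FA[GG]]]A]A

Derivation:
Step 0: FA
Step 1: [GA]A
Step 2: [FA[GG]A]A
Step 3: [[GA]A[FA[GG]FA[GG]]A]A
Step 4: [[FA[GG]A]A[[GA]A[FA[GG]FA[GG]][GA]A[FA[GG]FA[GG]]]A]A


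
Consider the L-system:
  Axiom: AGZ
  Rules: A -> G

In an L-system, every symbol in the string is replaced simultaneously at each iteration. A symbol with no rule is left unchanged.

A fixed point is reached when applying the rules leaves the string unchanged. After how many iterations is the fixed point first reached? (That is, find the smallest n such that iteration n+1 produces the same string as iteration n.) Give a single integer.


Answer: 1

Derivation:
Step 0: AGZ
Step 1: GGZ
Step 2: GGZ  (unchanged — fixed point at step 1)


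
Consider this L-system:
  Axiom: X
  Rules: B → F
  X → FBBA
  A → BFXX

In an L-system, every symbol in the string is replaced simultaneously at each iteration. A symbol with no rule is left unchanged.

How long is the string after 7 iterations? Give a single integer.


Answer: 67

Derivation:
Step 0: length = 1
Step 1: length = 4
Step 2: length = 7
Step 3: length = 13
Step 4: length = 19
Step 5: length = 31
Step 6: length = 43
Step 7: length = 67


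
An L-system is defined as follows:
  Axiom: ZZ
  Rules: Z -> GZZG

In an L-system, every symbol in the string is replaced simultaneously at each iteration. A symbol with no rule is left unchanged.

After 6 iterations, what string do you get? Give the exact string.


Step 0: ZZ
Step 1: GZZGGZZG
Step 2: GGZZGGZZGGGGZZGGZZGG
Step 3: GGGZZGGZZGGGGZZGGZZGGGGGGZZGGZZGGGGZZGGZZGGG
Step 4: GGGGZZGGZZGGGGZZGGZZGGGGGGZZGGZZGGGGZZGGZZGGGGGGGGZZGGZZGGGGZZGGZZGGGGGGZZGGZZGGGGZZGGZZGGGG
Step 5: GGGGGZZGGZZGGGGZZGGZZGGGGGGZZGGZZGGGGZZGGZZGGGGGGGGZZGGZZGGGGZZGGZZGGGGGGZZGGZZGGGGZZGGZZGGGGGGGGGGZZGGZZGGGGZZGGZZGGGGGGZZGGZZGGGGZZGGZZGGGGGGGGZZGGZZGGGGZZGGZZGGGGGGZZGGZZGGGGZZGGZZGGGGG
Step 6: GGGGGGZZGGZZGGGGZZGGZZGGGGGGZZGGZZGGGGZZGGZZGGGGGGGGZZGGZZGGGGZZGGZZGGGGGGZZGGZZGGGGZZGGZZGGGGGGGGGGZZGGZZGGGGZZGGZZGGGGGGZZGGZZGGGGZZGGZZGGGGGGGGZZGGZZGGGGZZGGZZGGGGGGZZGGZZGGGGZZGGZZGGGGGGGGGGGGZZGGZZGGGGZZGGZZGGGGGGZZGGZZGGGGZZGGZZGGGGGGGGZZGGZZGGGGZZGGZZGGGGGGZZGGZZGGGGZZGGZZGGGGGGGGGGZZGGZZGGGGZZGGZZGGGGGGZZGGZZGGGGZZGGZZGGGGGGGGZZGGZZGGGGZZGGZZGGGGGGZZGGZZGGGGZZGGZZGGGGGG

Answer: GGGGGGZZGGZZGGGGZZGGZZGGGGGGZZGGZZGGGGZZGGZZGGGGGGGGZZGGZZGGGGZZGGZZGGGGGGZZGGZZGGGGZZGGZZGGGGGGGGGGZZGGZZGGGGZZGGZZGGGGGGZZGGZZGGGGZZGGZZGGGGGGGGZZGGZZGGGGZZGGZZGGGGGGZZGGZZGGGGZZGGZZGGGGGGGGGGGGZZGGZZGGGGZZGGZZGGGGGGZZGGZZGGGGZZGGZZGGGGGGGGZZGGZZGGGGZZGGZZGGGGGGZZGGZZGGGGZZGGZZGGGGGGGGGGZZGGZZGGGGZZGGZZGGGGGGZZGGZZGGGGZZGGZZGGGGGGGGZZGGZZGGGGZZGGZZGGGGGGZZGGZZGGGGZZGGZZGGGGGG


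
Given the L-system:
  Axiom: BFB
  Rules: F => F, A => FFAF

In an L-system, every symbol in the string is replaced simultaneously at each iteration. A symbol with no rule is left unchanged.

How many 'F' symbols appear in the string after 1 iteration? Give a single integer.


Step 0: BFB  (1 'F')
Step 1: BFB  (1 'F')

Answer: 1


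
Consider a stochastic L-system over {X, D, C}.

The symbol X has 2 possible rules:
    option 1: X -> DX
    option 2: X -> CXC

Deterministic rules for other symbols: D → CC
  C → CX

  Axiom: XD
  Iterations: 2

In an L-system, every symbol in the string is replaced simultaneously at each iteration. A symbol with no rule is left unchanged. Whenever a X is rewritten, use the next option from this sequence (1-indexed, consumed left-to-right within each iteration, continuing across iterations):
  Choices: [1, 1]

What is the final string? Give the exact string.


Step 0: XD
Step 1: DXCC  (used choices [1])
Step 2: CCDXCXCX  (used choices [1])

Answer: CCDXCXCX


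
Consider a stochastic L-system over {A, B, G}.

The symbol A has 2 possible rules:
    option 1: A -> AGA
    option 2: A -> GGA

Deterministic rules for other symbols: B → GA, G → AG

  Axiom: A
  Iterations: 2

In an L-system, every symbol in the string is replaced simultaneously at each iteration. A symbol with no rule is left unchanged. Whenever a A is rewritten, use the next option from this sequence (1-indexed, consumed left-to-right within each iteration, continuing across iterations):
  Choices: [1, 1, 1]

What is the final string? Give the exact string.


Step 0: A
Step 1: AGA  (used choices [1])
Step 2: AGAAGAGA  (used choices [1, 1])

Answer: AGAAGAGA


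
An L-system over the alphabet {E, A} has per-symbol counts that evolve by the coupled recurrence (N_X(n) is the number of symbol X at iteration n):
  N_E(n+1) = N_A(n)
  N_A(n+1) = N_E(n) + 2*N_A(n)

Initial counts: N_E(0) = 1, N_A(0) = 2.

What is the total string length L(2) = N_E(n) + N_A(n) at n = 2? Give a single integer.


Step 0: N_E=1, N_A=2, L=3
Step 1: N_E=2, N_A=5, L=7
Step 2: N_E=5, N_A=12, L=17

Answer: 17


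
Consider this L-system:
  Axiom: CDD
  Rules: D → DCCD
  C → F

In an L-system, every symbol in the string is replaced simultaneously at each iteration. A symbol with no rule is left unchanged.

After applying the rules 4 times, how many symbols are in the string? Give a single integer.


Step 0: length = 3
Step 1: length = 9
Step 2: length = 21
Step 3: length = 45
Step 4: length = 93

Answer: 93


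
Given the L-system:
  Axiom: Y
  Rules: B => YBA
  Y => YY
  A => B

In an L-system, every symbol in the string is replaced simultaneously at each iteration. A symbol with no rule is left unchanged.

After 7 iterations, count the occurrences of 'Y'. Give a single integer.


Answer: 128

Derivation:
Step 0: Y  (1 'Y')
Step 1: YY  (2 'Y')
Step 2: YYYY  (4 'Y')
Step 3: YYYYYYYY  (8 'Y')
Step 4: YYYYYYYYYYYYYYYY  (16 'Y')
Step 5: YYYYYYYYYYYYYYYYYYYYYYYYYYYYYYYY  (32 'Y')
Step 6: YYYYYYYYYYYYYYYYYYYYYYYYYYYYYYYYYYYYYYYYYYYYYYYYYYYYYYYYYYYYYYYY  (64 'Y')
Step 7: YYYYYYYYYYYYYYYYYYYYYYYYYYYYYYYYYYYYYYYYYYYYYYYYYYYYYYYYYYYYYYYYYYYYYYYYYYYYYYYYYYYYYYYYYYYYYYYYYYYYYYYYYYYYYYYYYYYYYYYYYYYYYYYY  (128 'Y')


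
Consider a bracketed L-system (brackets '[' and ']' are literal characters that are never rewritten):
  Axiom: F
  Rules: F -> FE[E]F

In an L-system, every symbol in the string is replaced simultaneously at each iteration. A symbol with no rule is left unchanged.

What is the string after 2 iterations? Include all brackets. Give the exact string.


Step 0: F
Step 1: FE[E]F
Step 2: FE[E]FE[E]FE[E]F

Answer: FE[E]FE[E]FE[E]F


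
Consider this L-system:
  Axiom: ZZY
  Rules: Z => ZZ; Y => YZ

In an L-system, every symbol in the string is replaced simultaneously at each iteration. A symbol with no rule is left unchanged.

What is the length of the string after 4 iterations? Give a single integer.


Step 0: length = 3
Step 1: length = 6
Step 2: length = 12
Step 3: length = 24
Step 4: length = 48

Answer: 48


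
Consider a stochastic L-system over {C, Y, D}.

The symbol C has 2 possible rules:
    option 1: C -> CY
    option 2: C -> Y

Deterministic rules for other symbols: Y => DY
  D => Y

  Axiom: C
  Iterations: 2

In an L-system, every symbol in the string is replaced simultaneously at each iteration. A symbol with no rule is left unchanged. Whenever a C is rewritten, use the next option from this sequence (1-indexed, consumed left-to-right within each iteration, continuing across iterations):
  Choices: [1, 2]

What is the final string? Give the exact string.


Answer: YDY

Derivation:
Step 0: C
Step 1: CY  (used choices [1])
Step 2: YDY  (used choices [2])


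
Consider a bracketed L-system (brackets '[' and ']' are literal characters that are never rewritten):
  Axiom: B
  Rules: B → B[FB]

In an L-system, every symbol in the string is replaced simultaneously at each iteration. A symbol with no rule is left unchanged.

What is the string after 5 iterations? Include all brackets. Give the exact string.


Answer: B[FB][FB[FB]][FB[FB][FB[FB]]][FB[FB][FB[FB]][FB[FB][FB[FB]]]][FB[FB][FB[FB]][FB[FB][FB[FB]]][FB[FB][FB[FB]][FB[FB][FB[FB]]]]]

Derivation:
Step 0: B
Step 1: B[FB]
Step 2: B[FB][FB[FB]]
Step 3: B[FB][FB[FB]][FB[FB][FB[FB]]]
Step 4: B[FB][FB[FB]][FB[FB][FB[FB]]][FB[FB][FB[FB]][FB[FB][FB[FB]]]]
Step 5: B[FB][FB[FB]][FB[FB][FB[FB]]][FB[FB][FB[FB]][FB[FB][FB[FB]]]][FB[FB][FB[FB]][FB[FB][FB[FB]]][FB[FB][FB[FB]][FB[FB][FB[FB]]]]]


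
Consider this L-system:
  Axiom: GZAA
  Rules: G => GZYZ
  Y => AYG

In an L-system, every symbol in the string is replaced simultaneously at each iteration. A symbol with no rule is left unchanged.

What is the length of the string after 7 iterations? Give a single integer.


Step 0: length = 4
Step 1: length = 7
Step 2: length = 12
Step 3: length = 22
Step 4: length = 42
Step 5: length = 82
Step 6: length = 162
Step 7: length = 322

Answer: 322


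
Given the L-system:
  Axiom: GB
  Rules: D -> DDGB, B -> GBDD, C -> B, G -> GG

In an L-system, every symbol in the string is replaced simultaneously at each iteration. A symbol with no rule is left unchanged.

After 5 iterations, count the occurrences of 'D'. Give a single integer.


Answer: 162

Derivation:
Step 0: GB  (0 'D')
Step 1: GGGBDD  (2 'D')
Step 2: GGGGGGGBDDDDGBDDGB  (6 'D')
Step 3: GGGGGGGGGGGGGGGBDDDDGBDDGBDDGBDDGBGGGBDDDDGBDDGBGGGBDD  (18 'D')
Step 4: GGGGGGGGGGGGGGGGGGGGGGGGGGGGGGGBDDDDGBDDGBDDGBDDGBGGGBDDDDGBDDGBGGGBDDDDGBDDGBGGGBDDDDGBDDGBGGGBDDGGGGGGGBDDDDGBDDGBDDGBDDGBGGGBDDDDGBDDGBGGGBDDGGGGGGGBDDDDGBDDGB  (54 'D')
Step 5: GGGGGGGGGGGGGGGGGGGGGGGGGGGGGGGGGGGGGGGGGGGGGGGGGGGGGGGGGGGGGGGBDDDDGBDDGBDDGBDDGBGGGBDDDDGBDDGBGGGBDDDDGBDDGBGGGBDDDDGBDDGBGGGBDDGGGGGGGBDDDDGBDDGBDDGBDDGBGGGBDDDDGBDDGBGGGBDDGGGGGGGBDDDDGBDDGBDDGBDDGBGGGBDDDDGBDDGBGGGBDDGGGGGGGBDDDDGBDDGBDDGBDDGBGGGBDDDDGBDDGBGGGBDDGGGGGGGBDDDDGBDDGBGGGGGGGGGGGGGGGBDDDDGBDDGBDDGBDDGBGGGBDDDDGBDDGBGGGBDDDDGBDDGBGGGBDDDDGBDDGBGGGBDDGGGGGGGBDDDDGBDDGBDDGBDDGBGGGBDDDDGBDDGBGGGBDDGGGGGGGBDDDDGBDDGBGGGGGGGGGGGGGGGBDDDDGBDDGBDDGBDDGBGGGBDDDDGBDDGBGGGBDD  (162 'D')


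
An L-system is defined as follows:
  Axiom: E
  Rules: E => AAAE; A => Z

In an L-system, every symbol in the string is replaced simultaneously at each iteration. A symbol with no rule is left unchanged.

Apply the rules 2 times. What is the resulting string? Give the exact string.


Step 0: E
Step 1: AAAE
Step 2: ZZZAAAE

Answer: ZZZAAAE
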